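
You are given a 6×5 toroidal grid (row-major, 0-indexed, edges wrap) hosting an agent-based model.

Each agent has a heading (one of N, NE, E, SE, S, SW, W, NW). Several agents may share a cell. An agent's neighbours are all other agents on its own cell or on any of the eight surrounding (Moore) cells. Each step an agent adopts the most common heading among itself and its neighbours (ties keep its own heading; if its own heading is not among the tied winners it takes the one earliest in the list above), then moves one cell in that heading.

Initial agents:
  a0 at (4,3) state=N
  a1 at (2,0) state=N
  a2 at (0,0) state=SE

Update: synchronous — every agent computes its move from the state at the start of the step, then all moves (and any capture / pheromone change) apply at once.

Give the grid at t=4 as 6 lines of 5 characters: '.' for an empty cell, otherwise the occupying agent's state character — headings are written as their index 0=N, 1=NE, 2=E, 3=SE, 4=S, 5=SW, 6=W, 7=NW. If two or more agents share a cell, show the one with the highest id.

...0.
.....
.....
.....
0...3
.....

t=1: a0@(3,3):N a1@(1,0):N a2@(1,1):SE
t=2: a0@(2,3):N a1@(0,0):N a2@(2,2):SE
t=3: a0@(1,3):N a1@(5,0):N a2@(3,3):SE
t=4: a0@(0,3):N a1@(4,0):N a2@(4,4):SE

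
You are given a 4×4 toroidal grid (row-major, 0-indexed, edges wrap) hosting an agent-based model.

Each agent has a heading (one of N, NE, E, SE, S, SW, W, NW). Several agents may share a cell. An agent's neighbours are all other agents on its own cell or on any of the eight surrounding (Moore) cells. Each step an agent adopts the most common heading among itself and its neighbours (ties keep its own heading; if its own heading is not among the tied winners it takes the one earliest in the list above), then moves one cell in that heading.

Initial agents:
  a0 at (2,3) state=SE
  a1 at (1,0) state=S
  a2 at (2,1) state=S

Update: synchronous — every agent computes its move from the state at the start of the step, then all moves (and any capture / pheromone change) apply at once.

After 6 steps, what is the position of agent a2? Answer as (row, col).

(0, 1)

t=1: a0@(3,0):SE a1@(2,0):S a2@(3,1):S
t=2: a0@(0,0):S a1@(3,0):S a2@(0,1):S
t=3: a0@(1,0):S a1@(0,0):S a2@(1,1):S
t=4: a0@(2,0):S a1@(1,0):S a2@(2,1):S
t=5: a0@(3,0):S a1@(2,0):S a2@(3,1):S
t=6: a0@(0,0):S a1@(3,0):S a2@(0,1):S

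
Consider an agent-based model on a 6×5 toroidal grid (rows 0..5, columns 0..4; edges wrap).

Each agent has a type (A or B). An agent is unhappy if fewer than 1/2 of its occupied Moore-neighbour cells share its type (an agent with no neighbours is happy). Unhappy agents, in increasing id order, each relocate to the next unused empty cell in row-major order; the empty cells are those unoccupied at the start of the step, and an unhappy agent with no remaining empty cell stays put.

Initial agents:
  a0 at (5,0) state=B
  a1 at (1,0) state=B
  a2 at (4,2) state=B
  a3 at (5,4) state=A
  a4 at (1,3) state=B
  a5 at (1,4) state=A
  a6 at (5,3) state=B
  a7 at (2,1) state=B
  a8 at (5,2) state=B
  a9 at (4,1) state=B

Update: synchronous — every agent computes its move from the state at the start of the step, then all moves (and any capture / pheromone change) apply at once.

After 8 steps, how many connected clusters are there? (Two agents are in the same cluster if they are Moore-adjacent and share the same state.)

t=1: a0@(5,0):B a1@(1,0):B a2@(4,2):B a3@(0,0):A a4@(0,1):B a5@(0,2):A a6@(5,3):B a7@(2,1):B a8@(5,2):B a9@(4,1):B
t=2: a0@(5,0):B a1@(1,0):B a2@(4,2):B a3@(0,3):A a4@(0,1):B a5@(0,4):A a6@(5,3):B a7@(2,1):B a8@(5,2):B a9@(4,1):B
t=3: a0@(5,0):B a1@(1,0):B a2@(4,2):B a3@(0,0):A a4@(0,1):B a5@(0,2):A a6@(5,3):B a7@(2,1):B a8@(5,2):B a9@(4,1):B
t=4: a0@(5,0):B a1@(1,0):B a2@(4,2):B a3@(0,3):A a4@(0,1):B a5@(0,4):A a6@(5,3):B a7@(2,1):B a8@(5,2):B a9@(4,1):B
t=5: a0@(5,0):B a1@(1,0):B a2@(4,2):B a3@(0,0):A a4@(0,1):B a5@(0,2):A a6@(5,3):B a7@(2,1):B a8@(5,2):B a9@(4,1):B
t=6: a0@(5,0):B a1@(1,0):B a2@(4,2):B a3@(0,3):A a4@(0,1):B a5@(0,4):A a6@(5,3):B a7@(2,1):B a8@(5,2):B a9@(4,1):B
t=7: a0@(5,0):B a1@(1,0):B a2@(4,2):B a3@(0,0):A a4@(0,1):B a5@(0,2):A a6@(5,3):B a7@(2,1):B a8@(5,2):B a9@(4,1):B
t=8: a0@(5,0):B a1@(1,0):B a2@(4,2):B a3@(0,3):A a4@(0,1):B a5@(0,4):A a6@(5,3):B a7@(2,1):B a8@(5,2):B a9@(4,1):B

2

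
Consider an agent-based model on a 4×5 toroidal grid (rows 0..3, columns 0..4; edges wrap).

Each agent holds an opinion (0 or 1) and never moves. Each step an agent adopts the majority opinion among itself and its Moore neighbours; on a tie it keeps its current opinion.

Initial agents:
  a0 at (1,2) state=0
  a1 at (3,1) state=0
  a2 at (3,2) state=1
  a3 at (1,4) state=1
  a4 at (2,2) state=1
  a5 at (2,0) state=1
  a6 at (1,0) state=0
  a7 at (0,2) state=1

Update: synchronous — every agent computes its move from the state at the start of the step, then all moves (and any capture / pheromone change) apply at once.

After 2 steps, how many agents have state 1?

8

t=1: a0@(1,2):1 a1@(3,1):1 a2@(3,2):1 a3@(1,4):1 a4@(2,2):1 a5@(2,0):1 a6@(1,0):1 a7@(0,2):1
t=2: (unchanged — steady state)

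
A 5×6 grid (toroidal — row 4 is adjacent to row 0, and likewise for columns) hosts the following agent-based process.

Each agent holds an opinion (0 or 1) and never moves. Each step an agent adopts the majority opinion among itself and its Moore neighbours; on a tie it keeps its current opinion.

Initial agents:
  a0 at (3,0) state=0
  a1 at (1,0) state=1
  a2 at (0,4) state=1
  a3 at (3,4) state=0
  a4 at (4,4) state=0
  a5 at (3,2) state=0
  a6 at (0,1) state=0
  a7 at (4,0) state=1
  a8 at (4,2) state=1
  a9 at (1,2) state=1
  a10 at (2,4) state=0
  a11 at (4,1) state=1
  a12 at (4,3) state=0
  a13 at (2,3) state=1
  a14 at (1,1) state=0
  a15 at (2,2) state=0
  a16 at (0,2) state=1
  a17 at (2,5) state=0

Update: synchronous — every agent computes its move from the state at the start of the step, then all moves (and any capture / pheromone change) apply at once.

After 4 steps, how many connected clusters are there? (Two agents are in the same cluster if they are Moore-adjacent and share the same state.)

2

t=1: a0@(3,0):0 a1@(1,0):0 a2@(0,4):0 a3@(3,4):0 a4@(4,4):0 a5@(3,2):0 a6@(0,1):1 a7@(4,0):1 a8@(4,2):1 a9@(1,2):1 a10@(2,4):0 a11@(4,1):1 a12@(4,3):0 a13@(2,3):0 a14@(1,1):0 a15@(2,2):0 a16@(0,2):1 a17@(2,5):0
t=2: (unchanged — steady state)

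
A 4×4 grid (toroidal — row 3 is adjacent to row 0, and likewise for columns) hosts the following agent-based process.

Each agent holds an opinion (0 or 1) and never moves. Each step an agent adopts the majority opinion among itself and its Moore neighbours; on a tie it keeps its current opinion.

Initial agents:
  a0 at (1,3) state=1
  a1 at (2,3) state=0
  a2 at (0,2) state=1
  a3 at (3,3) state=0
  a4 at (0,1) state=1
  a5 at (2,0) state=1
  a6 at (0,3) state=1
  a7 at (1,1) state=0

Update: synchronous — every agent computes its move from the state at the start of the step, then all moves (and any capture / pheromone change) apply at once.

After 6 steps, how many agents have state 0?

0

t=1: a0@(1,3):1 a1@(2,3):0 a2@(0,2):1 a3@(3,3):1 a4@(0,1):1 a5@(2,0):0 a6@(0,3):1 a7@(1,1):1
t=2: a0@(1,3):1 a1@(2,3):0 a2@(0,2):1 a3@(3,3):1 a4@(0,1):1 a5@(2,0):1 a6@(0,3):1 a7@(1,1):1
t=3: a0@(1,3):1 a1@(2,3):1 a2@(0,2):1 a3@(3,3):1 a4@(0,1):1 a5@(2,0):1 a6@(0,3):1 a7@(1,1):1
t=4: (unchanged — steady state)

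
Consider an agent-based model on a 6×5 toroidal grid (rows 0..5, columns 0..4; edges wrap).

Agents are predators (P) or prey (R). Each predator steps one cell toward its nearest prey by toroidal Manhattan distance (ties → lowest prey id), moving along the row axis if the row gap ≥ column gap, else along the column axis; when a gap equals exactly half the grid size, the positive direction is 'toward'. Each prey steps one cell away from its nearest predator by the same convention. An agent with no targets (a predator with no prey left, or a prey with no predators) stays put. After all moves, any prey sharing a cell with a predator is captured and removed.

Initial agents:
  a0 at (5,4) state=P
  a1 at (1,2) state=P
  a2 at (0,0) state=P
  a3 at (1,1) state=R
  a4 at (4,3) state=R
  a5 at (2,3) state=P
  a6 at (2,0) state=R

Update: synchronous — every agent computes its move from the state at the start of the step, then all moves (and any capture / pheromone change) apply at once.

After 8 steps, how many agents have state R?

t=1: a0@(4,4):P a1@(1,1):P a2@(1,0):P a5@(3,3):P a6@(3,0):R
t=2: a0@(3,4):P a1@(2,1):P a2@(2,0):P a5@(3,4):P
t=3: (unchanged — steady state)

0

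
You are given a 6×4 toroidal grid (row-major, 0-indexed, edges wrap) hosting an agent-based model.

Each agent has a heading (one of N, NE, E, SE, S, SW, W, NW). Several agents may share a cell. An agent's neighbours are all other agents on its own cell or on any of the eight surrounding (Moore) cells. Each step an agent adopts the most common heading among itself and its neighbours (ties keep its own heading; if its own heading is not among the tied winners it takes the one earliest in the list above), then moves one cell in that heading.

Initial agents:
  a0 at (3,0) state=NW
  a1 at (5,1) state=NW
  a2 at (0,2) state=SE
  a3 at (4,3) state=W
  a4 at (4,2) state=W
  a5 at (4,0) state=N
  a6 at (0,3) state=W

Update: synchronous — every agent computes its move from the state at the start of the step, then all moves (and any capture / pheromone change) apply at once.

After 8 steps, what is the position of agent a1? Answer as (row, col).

(3, 1)

t=1: a0@(2,3):NW a1@(4,0):NW a2@(1,3):SE a3@(4,2):W a4@(4,1):W a5@(3,3):NW a6@(0,2):W
t=2: a0@(1,2):NW a1@(3,3):NW a2@(2,0):SE a3@(4,1):W a4@(4,0):W a5@(2,2):NW a6@(0,1):W
t=3: a0@(0,1):NW a1@(2,2):NW a2@(3,1):SE a3@(4,0):W a4@(4,3):W a5@(1,1):NW a6@(0,0):W
t=4: a0@(5,0):NW a1@(1,1):NW a2@(4,2):SE a3@(4,3):W a4@(4,2):W a5@(0,0):NW a6@(5,3):NW
t=5: a0@(4,3):NW a1@(0,0):NW a2@(4,1):W a3@(4,2):W a4@(4,1):W a5@(5,3):NW a6@(4,2):NW
t=6: a0@(3,2):NW a1@(5,3):NW a2@(4,0):W a3@(4,1):W a4@(4,0):W a5@(4,2):NW a6@(3,1):NW
t=7: a0@(2,1):NW a1@(4,2):NW a2@(4,3):W a3@(4,0):W a4@(4,3):W a5@(3,1):NW a6@(2,0):NW
t=8: a0@(1,0):NW a1@(3,1):NW a2@(4,2):W a3@(4,3):W a4@(4,2):W a5@(2,0):NW a6@(1,3):NW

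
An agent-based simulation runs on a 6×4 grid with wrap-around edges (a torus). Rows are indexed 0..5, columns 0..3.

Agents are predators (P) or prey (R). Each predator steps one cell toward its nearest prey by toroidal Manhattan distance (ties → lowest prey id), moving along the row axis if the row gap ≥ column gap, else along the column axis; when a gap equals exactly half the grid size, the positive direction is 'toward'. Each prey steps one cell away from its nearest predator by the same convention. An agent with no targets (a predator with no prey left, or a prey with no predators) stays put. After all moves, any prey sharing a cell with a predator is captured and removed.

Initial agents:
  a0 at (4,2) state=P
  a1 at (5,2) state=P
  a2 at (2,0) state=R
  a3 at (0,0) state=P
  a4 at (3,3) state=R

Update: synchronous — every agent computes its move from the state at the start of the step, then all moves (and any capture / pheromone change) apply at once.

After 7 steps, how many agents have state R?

t=1: a0@(3,2):P a1@(4,2):P a2@(3,0):R a3@(1,0):P a4@(2,3):R
t=2: a0@(3,3):P a1@(4,3):P a3@(2,0):P a4@(1,3):R
t=3: a0@(2,3):P a1@(5,3):P a3@(1,0):P a4@(0,3):R
t=4: a0@(1,3):P a1@(0,3):P a3@(0,0):P
t=5: (unchanged — steady state)

0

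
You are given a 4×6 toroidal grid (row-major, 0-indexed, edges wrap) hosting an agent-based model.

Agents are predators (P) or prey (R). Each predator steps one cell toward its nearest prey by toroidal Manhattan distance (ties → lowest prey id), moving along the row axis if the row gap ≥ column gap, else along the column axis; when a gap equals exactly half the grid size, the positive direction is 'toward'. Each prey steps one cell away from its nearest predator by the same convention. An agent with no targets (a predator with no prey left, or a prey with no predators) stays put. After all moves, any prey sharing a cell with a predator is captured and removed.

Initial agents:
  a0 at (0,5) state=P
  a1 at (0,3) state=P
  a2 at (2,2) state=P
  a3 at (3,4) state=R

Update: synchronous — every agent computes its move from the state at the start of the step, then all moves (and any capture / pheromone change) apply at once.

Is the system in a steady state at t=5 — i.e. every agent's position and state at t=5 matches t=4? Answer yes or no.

yes

t=1: a0@(3,5):P a1@(3,3):P a2@(2,3):P a3@(2,4):R
t=2: a0@(2,5):P a1@(2,3):P a2@(2,4):P
t=3: (unchanged — steady state)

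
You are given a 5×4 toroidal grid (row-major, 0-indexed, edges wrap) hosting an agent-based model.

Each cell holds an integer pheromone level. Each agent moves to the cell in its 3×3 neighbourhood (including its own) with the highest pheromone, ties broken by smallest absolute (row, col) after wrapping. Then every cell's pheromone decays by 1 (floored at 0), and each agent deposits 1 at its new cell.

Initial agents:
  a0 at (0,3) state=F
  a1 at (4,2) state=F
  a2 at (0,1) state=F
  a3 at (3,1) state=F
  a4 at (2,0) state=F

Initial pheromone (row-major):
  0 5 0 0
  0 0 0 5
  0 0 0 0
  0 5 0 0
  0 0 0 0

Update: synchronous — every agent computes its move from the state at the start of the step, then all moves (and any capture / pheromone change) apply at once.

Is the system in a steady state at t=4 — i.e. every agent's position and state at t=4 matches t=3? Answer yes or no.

t=1: a0@(1,3) a1@(0,1) a2@(0,1) a3@(3,1) a4@(1,3) | pheromone: 0 6 0 0 / 0 0 0 6 / 0 0 0 0 / 0 5 0 0 / 0 0 0 0
t=2: a0@(1,3) a1@(0,1) a2@(0,1) a3@(3,1) a4@(1,3) | pheromone: 0 7 0 0 / 0 0 0 7 / 0 0 0 0 / 0 5 0 0 / 0 0 0 0
t=3: a0@(1,3) a1@(0,1) a2@(0,1) a3@(3,1) a4@(1,3) | pheromone: 0 8 0 0 / 0 0 0 8 / 0 0 0 0 / 0 5 0 0 / 0 0 0 0
t=4: a0@(1,3) a1@(0,1) a2@(0,1) a3@(3,1) a4@(1,3) | pheromone: 0 9 0 0 / 0 0 0 9 / 0 0 0 0 / 0 5 0 0 / 0 0 0 0

yes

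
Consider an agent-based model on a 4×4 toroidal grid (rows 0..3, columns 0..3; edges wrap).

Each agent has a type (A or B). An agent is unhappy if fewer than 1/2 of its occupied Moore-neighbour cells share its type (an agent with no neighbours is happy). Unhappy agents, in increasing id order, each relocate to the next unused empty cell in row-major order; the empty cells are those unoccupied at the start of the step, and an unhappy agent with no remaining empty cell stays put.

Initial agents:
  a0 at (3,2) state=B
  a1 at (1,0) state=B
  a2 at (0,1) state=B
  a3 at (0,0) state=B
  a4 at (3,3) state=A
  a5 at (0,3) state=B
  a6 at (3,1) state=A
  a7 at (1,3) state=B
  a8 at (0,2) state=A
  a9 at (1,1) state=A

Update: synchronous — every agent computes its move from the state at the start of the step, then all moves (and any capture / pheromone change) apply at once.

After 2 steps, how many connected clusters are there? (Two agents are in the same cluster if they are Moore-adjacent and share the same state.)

t=1: a0@(1,2):B a1@(1,0):B a2@(0,1):B a3@(0,0):B a4@(2,0):A a5@(0,3):B a6@(2,1):A a7@(1,3):B a8@(2,2):A a9@(2,3):A
t=2: a0@(1,2):B a1@(1,0):B a2@(0,1):B a3@(0,0):B a4@(2,0):A a5@(0,3):B a6@(2,1):A a7@(1,3):B a8@(2,2):A a9@(0,2):A

3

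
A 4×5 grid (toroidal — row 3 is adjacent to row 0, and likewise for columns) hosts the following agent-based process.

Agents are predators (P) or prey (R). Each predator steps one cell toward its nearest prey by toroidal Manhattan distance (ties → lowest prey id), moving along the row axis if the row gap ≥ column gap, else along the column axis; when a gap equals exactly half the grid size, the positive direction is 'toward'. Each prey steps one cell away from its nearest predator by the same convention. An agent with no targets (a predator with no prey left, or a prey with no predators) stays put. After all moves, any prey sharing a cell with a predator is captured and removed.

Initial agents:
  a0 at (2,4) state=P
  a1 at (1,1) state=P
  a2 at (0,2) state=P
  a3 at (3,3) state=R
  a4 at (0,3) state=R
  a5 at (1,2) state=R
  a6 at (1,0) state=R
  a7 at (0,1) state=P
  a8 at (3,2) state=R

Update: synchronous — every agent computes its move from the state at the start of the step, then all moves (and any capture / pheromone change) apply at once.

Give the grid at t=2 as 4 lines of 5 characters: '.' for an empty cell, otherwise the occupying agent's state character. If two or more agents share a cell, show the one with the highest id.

t=1: a0@(3,4):P a1@(1,2):P a2@(0,3):P a4@(0,4):R a5@(1,3):R a6@(1,4):R a7@(0,2):P a8@(2,2):R
t=2: a0@(0,4):P a1@(1,3):P a2@(0,4):P a4@(1,4):R a5@(1,4):R a7@(0,3):P a8@(3,2):R

...PP
...PR
.....
..R..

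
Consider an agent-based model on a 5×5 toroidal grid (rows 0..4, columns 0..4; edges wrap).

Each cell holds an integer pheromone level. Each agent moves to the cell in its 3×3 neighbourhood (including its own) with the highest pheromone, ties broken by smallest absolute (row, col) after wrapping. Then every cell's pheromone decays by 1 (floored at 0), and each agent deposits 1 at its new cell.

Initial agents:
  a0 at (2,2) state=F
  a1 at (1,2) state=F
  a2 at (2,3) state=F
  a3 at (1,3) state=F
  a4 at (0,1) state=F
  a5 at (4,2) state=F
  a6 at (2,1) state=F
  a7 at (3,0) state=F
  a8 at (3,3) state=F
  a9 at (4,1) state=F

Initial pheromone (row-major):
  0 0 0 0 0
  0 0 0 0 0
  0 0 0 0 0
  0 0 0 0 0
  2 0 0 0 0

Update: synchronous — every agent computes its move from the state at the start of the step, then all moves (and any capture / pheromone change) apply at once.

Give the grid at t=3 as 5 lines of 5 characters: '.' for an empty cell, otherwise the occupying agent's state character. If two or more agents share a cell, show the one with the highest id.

t=1: a0@(1,1) a1@(0,1) a2@(1,2) a3@(0,2) a4@(4,0) a5@(0,1) a6@(1,0) a7@(4,0) a8@(2,2) a9@(4,0) | pheromone: 0 2 1 0 0 / 1 1 1 0 0 / 0 0 1 0 0 / 0 0 0 0 0 / 4 0 0 0 0
t=2: a0@(0,1) a1@(4,0) a2@(0,1) a3@(0,1) a4@(4,0) a5@(4,0) a6@(0,1) a7@(4,0) a8@(1,1) a9@(4,0) | pheromone: 0 5 0 0 0 / 0 1 0 0 0 / 0 0 0 0 0 / 0 0 0 0 0 / 8 0 0 0 0
t=3: a0@(4,0) a1@(4,0) a2@(4,0) a3@(4,0) a4@(4,0) a5@(4,0) a6@(4,0) a7@(4,0) a8@(0,1) a9@(4,0) | pheromone: 0 5 0 0 0 / 0 0 0 0 0 / 0 0 0 0 0 / 0 0 0 0 0 / 16 0 0 0 0

.F...
.....
.....
.....
F....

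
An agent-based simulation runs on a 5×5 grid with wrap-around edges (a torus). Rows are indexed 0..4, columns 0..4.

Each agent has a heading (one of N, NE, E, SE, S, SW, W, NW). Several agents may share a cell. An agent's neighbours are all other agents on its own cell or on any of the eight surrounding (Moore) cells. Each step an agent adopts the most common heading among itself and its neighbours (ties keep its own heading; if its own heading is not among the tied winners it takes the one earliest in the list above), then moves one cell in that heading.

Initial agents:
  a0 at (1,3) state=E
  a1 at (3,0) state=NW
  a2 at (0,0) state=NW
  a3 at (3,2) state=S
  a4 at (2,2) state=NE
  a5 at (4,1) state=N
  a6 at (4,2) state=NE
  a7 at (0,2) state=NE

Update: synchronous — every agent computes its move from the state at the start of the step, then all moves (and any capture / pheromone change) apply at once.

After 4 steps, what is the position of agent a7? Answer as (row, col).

t=1: a0@(0,4):NE a1@(2,4):NW a2@(4,4):NW a3@(2,3):NE a4@(1,3):NE a5@(3,2):NE a6@(3,3):NE a7@(4,3):NE
t=2: a0@(4,0):NE a1@(1,0):NE a2@(3,0):NE a3@(1,4):NE a4@(0,4):NE a5@(2,3):NE a6@(2,4):NE a7@(3,4):NE
t=3: a0@(3,1):NE a1@(0,1):NE a2@(2,1):NE a3@(0,0):NE a4@(4,0):NE a5@(1,4):NE a6@(1,0):NE a7@(2,0):NE
t=4: a0@(2,2):NE a1@(4,2):NE a2@(1,2):NE a3@(4,1):NE a4@(3,1):NE a5@(0,0):NE a6@(0,1):NE a7@(1,1):NE

(1, 1)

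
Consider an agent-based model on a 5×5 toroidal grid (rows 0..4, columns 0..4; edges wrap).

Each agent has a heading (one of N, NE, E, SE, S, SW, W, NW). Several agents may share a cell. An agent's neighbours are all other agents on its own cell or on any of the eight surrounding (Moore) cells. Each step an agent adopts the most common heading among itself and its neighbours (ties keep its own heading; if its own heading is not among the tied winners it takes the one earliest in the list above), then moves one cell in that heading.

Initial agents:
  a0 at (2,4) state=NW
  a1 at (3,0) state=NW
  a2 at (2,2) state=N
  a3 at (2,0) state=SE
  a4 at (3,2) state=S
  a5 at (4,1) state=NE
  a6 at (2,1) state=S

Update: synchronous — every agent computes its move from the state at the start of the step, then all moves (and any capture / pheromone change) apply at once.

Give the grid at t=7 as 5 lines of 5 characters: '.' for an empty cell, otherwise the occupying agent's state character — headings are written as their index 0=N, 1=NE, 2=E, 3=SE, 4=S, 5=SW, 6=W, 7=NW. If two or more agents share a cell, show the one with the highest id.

t=1: a0@(1,3):NW a1@(2,4):NW a2@(3,2):S a3@(1,4):NW a4@(4,2):S a5@(3,2):NE a6@(3,1):S
t=2: a0@(0,2):NW a1@(1,3):NW a2@(4,2):S a3@(0,3):NW a4@(0,2):S a5@(4,2):S a6@(4,1):S
t=3: a0@(1,2):S a1@(0,2):NW a2@(0,2):S a3@(4,2):NW a4@(1,2):S a5@(0,2):S a6@(0,1):S
t=4: a0@(2,2):S a1@(1,2):S a2@(1,2):S a3@(0,2):S a4@(2,2):S a5@(1,2):S a6@(1,1):S
t=5: a0@(3,2):S a1@(2,2):S a2@(2,2):S a3@(1,2):S a4@(3,2):S a5@(2,2):S a6@(2,1):S
t=6: a0@(4,2):S a1@(3,2):S a2@(3,2):S a3@(2,2):S a4@(4,2):S a5@(3,2):S a6@(3,1):S
t=7: a0@(0,2):S a1@(4,2):S a2@(4,2):S a3@(3,2):S a4@(0,2):S a5@(4,2):S a6@(4,1):S

..4..
.....
.....
..4..
.44..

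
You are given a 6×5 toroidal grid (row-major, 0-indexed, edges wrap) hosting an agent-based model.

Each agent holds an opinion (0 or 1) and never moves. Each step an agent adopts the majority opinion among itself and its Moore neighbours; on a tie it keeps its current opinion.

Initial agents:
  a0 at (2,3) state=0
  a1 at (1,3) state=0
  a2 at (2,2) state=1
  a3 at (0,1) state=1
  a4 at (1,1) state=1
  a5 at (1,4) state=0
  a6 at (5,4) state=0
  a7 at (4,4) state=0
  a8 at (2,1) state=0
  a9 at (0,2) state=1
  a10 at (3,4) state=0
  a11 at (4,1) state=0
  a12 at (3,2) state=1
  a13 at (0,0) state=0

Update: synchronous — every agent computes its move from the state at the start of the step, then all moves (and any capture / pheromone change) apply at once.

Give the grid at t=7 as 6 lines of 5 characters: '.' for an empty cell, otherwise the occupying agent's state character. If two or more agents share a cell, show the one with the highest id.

011..
.1.00
.110.
..0.0
.0..0
....0

t=1: a0@(2,3):0 a1@(1,3):0 a2@(2,2):1 a3@(0,1):1 a4@(1,1):1 a5@(1,4):0 a6@(5,4):0 a7@(4,4):0 a8@(2,1):1 a9@(0,2):1 a10@(3,4):0 a11@(4,1):0 a12@(3,2):0 a13@(0,0):0
t=2: (unchanged — steady state)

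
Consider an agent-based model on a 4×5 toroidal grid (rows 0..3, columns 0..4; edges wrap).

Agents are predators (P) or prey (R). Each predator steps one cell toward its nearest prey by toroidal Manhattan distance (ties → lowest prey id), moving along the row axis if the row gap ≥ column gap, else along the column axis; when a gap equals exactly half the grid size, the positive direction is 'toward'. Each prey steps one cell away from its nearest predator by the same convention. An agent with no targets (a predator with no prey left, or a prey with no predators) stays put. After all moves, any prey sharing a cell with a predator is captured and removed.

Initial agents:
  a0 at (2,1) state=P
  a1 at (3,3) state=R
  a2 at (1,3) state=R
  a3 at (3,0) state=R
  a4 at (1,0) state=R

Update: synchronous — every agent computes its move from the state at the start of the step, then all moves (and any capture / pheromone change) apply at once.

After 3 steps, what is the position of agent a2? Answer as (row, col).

(1, 4)

t=1: a0@(3,1):P a1@(3,4):R a2@(1,4):R a3@(0,0):R a4@(0,0):R
t=2: a0@(3,0):P a1@(3,3):R a2@(0,4):R a3@(1,0):R a4@(1,0):R
t=3: a0@(3,4):P a1@(3,2):R a2@(1,4):R a3@(0,0):R a4@(0,0):R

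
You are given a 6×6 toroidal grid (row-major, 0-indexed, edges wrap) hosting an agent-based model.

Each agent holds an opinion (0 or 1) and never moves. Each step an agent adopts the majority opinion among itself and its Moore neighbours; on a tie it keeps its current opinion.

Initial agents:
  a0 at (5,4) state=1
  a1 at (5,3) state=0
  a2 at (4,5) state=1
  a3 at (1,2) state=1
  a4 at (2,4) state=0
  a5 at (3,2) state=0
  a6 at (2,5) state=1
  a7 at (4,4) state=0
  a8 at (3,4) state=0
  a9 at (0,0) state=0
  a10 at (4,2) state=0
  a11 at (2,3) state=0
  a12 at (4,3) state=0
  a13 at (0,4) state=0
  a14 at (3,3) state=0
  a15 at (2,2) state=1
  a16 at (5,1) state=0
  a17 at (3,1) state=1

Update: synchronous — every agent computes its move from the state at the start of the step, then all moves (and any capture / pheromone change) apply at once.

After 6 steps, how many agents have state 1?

3

t=1: a0@(5,4):0 a1@(5,3):0 a2@(4,5):1 a3@(1,2):1 a4@(2,4):0 a5@(3,2):0 a6@(2,5):0 a7@(4,4):0 a8@(3,4):0 a9@(0,0):0 a10@(4,2):0 a11@(2,3):0 a12@(4,3):0 a13@(0,4):0 a14@(3,3):0 a15@(2,2):1 a16@(5,1):0 a17@(3,1):1
t=2: a0@(5,4):0 a1@(5,3):0 a2@(4,5):0 a3@(1,2):1 a4@(2,4):0 a5@(3,2):0 a6@(2,5):0 a7@(4,4):0 a8@(3,4):0 a9@(0,0):0 a10@(4,2):0 a11@(2,3):0 a12@(4,3):0 a13@(0,4):0 a14@(3,3):0 a15@(2,2):1 a16@(5,1):0 a17@(3,1):1
t=3: (unchanged — steady state)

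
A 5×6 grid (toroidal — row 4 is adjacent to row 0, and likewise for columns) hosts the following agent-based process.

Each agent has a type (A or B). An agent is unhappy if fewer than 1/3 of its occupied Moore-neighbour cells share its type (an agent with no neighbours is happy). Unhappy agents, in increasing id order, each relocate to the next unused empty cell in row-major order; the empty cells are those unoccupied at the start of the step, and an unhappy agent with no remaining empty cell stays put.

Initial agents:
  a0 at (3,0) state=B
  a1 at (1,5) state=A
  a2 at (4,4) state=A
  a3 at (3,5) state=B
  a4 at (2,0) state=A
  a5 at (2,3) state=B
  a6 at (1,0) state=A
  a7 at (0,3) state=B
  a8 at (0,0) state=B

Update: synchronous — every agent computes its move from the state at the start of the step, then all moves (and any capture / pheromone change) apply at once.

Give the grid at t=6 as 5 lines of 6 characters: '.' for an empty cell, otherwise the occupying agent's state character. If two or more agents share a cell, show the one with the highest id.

.ABB..
A....A
A..B..
B....B
......

t=1: a0@(3,0):B a1@(1,5):A a2@(0,1):A a3@(3,5):B a4@(2,0):A a5@(2,3):B a6@(1,0):A a7@(0,2):B a8@(0,4):B
t=2: a0@(3,0):B a1@(1,5):A a2@(0,1):A a3@(3,5):B a4@(2,0):A a5@(2,3):B a6@(1,0):A a7@(0,0):B a8@(0,3):B
t=3: a0@(3,0):B a1@(1,5):A a2@(0,1):A a3@(3,5):B a4@(2,0):A a5@(2,3):B a6@(1,0):A a7@(0,2):B a8@(0,3):B
t=4: (unchanged — steady state)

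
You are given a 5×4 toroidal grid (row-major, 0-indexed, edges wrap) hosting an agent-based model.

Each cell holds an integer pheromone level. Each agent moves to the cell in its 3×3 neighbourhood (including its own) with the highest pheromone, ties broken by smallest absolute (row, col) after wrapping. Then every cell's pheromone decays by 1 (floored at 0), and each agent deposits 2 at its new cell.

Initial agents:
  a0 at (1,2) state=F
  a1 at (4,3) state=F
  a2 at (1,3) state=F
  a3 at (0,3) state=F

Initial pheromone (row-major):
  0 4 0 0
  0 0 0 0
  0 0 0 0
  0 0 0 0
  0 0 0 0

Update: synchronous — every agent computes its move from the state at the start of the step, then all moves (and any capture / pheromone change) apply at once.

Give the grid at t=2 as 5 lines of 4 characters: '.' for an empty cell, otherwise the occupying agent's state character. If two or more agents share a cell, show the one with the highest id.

F...
....
....
....
....

t=1: a0@(0,1) a1@(0,0) a2@(0,0) a3@(0,0) | pheromone: 6 5 0 0 / 0 0 0 0 / 0 0 0 0 / 0 0 0 0 / 0 0 0 0
t=2: a0@(0,0) a1@(0,0) a2@(0,0) a3@(0,0) | pheromone: 13 4 0 0 / 0 0 0 0 / 0 0 0 0 / 0 0 0 0 / 0 0 0 0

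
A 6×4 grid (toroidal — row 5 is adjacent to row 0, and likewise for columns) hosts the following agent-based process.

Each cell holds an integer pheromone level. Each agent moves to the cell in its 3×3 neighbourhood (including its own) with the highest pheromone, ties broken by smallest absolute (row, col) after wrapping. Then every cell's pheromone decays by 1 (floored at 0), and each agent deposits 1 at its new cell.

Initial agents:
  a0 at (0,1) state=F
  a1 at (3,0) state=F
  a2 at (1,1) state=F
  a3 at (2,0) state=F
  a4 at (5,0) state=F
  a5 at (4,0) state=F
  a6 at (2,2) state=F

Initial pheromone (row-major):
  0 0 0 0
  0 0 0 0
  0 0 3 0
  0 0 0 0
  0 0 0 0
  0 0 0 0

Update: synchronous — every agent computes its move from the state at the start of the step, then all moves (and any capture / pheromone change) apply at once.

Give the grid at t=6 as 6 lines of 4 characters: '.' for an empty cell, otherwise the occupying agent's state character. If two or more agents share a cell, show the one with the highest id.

F...
....
..F.
....
....
....

t=1: a0@(0,0) a1@(2,0) a2@(2,2) a3@(1,0) a4@(0,0) a5@(3,0) a6@(2,2) | pheromone: 2 0 0 0 / 1 0 0 0 / 1 0 4 0 / 1 0 0 0 / 0 0 0 0 / 0 0 0 0
t=2: a0@(0,0) a1@(1,0) a2@(2,2) a3@(0,0) a4@(0,0) a5@(2,0) a6@(2,2) | pheromone: 4 0 0 0 / 1 0 0 0 / 1 0 5 0 / 0 0 0 0 / 0 0 0 0 / 0 0 0 0
t=3: a0@(0,0) a1@(0,0) a2@(2,2) a3@(0,0) a4@(0,0) a5@(1,0) a6@(2,2) | pheromone: 7 0 0 0 / 1 0 0 0 / 0 0 6 0 / 0 0 0 0 / 0 0 0 0 / 0 0 0 0
t=4: a0@(0,0) a1@(0,0) a2@(2,2) a3@(0,0) a4@(0,0) a5@(0,0) a6@(2,2) | pheromone: 11 0 0 0 / 0 0 0 0 / 0 0 7 0 / 0 0 0 0 / 0 0 0 0 / 0 0 0 0
t=5: a0@(0,0) a1@(0,0) a2@(2,2) a3@(0,0) a4@(0,0) a5@(0,0) a6@(2,2) | pheromone: 15 0 0 0 / 0 0 0 0 / 0 0 8 0 / 0 0 0 0 / 0 0 0 0 / 0 0 0 0
t=6: a0@(0,0) a1@(0,0) a2@(2,2) a3@(0,0) a4@(0,0) a5@(0,0) a6@(2,2) | pheromone: 19 0 0 0 / 0 0 0 0 / 0 0 9 0 / 0 0 0 0 / 0 0 0 0 / 0 0 0 0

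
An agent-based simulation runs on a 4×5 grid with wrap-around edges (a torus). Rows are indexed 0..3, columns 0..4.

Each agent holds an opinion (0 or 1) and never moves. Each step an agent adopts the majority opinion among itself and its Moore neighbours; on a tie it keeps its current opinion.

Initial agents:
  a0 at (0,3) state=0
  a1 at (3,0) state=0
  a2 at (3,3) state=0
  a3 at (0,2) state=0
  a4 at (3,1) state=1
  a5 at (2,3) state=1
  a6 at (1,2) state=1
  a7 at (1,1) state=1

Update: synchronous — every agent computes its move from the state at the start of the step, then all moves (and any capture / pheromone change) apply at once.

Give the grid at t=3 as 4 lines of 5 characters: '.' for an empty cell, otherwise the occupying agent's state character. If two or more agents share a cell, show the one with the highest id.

t=1: a0@(0,3):0 a1@(3,0):0 a2@(3,3):0 a3@(0,2):0 a4@(3,1):0 a5@(2,3):1 a6@(1,2):1 a7@(1,1):1
t=2: (unchanged — steady state)

..00.
.11..
...1.
00.0.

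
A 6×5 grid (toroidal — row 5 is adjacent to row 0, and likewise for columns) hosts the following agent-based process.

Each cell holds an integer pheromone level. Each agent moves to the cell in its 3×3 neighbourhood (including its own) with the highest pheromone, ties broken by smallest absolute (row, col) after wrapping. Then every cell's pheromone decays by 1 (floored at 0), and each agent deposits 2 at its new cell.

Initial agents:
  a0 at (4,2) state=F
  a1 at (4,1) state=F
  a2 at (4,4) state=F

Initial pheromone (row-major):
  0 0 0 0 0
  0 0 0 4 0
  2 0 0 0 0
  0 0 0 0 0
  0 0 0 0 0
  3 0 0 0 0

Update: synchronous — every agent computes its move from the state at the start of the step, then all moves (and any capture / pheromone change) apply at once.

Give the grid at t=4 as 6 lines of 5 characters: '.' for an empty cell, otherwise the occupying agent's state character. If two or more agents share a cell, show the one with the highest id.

.....
.....
.....
.F...
.....
F....

t=1: a0@(3,1) a1@(5,0) a2@(5,0) | pheromone: 0 0 0 0 0 / 0 0 0 3 0 / 1 0 0 0 0 / 0 2 0 0 0 / 0 0 0 0 0 / 6 0 0 0 0
t=2: a0@(3,1) a1@(5,0) a2@(5,0) | pheromone: 0 0 0 0 0 / 0 0 0 2 0 / 0 0 0 0 0 / 0 3 0 0 0 / 0 0 0 0 0 / 9 0 0 0 0
t=3: a0@(3,1) a1@(5,0) a2@(5,0) | pheromone: 0 0 0 0 0 / 0 0 0 1 0 / 0 0 0 0 0 / 0 4 0 0 0 / 0 0 0 0 0 / 12 0 0 0 0
t=4: a0@(3,1) a1@(5,0) a2@(5,0) | pheromone: 0 0 0 0 0 / 0 0 0 0 0 / 0 0 0 0 0 / 0 5 0 0 0 / 0 0 0 0 0 / 15 0 0 0 0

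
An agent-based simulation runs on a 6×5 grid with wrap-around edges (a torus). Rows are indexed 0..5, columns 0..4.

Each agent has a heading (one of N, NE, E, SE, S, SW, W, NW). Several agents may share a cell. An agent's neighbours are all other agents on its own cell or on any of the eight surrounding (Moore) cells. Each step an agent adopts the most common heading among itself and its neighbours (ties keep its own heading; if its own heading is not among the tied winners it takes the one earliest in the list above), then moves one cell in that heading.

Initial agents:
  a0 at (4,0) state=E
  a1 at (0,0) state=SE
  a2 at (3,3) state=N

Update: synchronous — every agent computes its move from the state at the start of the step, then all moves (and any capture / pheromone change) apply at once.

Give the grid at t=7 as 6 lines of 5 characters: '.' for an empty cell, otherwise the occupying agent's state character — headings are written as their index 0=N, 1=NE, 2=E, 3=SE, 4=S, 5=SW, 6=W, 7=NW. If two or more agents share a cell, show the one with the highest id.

.....
..3..
...0.
.....
..2..
.....

t=1: a0@(4,1):E a1@(1,1):SE a2@(2,3):N
t=2: a0@(4,2):E a1@(2,2):SE a2@(1,3):N
t=3: a0@(4,3):E a1@(3,3):SE a2@(0,3):N
t=4: a0@(4,4):E a1@(4,4):SE a2@(5,3):N
t=5: a0@(4,0):E a1@(5,0):SE a2@(4,3):N
t=6: a0@(4,1):E a1@(0,1):SE a2@(3,3):N
t=7: a0@(4,2):E a1@(1,2):SE a2@(2,3):N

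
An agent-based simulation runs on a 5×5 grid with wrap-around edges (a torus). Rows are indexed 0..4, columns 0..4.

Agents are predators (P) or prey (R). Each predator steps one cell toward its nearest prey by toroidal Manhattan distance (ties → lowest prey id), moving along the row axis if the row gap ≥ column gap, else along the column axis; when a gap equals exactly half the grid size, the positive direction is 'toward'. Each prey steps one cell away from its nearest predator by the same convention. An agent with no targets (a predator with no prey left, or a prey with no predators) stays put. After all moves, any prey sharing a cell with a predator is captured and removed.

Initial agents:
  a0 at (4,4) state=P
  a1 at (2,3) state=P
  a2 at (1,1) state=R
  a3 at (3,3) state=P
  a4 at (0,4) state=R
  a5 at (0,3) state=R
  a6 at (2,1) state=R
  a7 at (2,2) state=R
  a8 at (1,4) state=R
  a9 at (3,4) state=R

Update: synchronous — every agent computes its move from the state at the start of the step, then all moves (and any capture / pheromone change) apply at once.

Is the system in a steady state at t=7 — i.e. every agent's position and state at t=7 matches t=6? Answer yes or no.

t=1: a0@(0,4):P a1@(2,2):P a2@(1,0):R a3@(3,4):P a4@(1,4):R a5@(1,3):R a6@(2,0):R a7@(2,1):R a8@(2,4):R a9@(2,4):R
t=2: a0@(1,4):P a1@(2,1):P a2@(2,0):R a3@(2,4):P a5@(2,3):R a7@(2,0):R
t=3: a0@(2,4):P a1@(2,0):P a3@(2,0):P a5@(2,2):R
t=4: a0@(2,3):P a1@(2,1):P a3@(2,1):P
t=5: (unchanged — steady state)

yes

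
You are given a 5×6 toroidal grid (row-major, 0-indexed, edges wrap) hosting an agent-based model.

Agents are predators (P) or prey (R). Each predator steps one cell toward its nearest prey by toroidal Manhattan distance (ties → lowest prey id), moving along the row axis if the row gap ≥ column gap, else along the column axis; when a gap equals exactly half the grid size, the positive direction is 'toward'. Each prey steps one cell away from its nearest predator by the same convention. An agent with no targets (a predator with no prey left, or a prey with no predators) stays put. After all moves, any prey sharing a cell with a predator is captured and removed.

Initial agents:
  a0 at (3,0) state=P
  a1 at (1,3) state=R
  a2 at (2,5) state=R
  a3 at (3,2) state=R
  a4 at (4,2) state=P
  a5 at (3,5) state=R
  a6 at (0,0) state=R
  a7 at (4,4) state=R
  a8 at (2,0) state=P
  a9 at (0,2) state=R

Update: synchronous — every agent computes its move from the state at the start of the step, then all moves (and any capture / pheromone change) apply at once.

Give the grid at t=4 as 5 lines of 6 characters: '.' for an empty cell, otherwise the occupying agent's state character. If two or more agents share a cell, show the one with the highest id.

t=1: a0@(3,5):P a1@(2,3):R a2@(2,4):R a3@(2,2):R a4@(3,2):P a5@(3,4):R a6@(1,0):R a7@(4,5):R a8@(2,5):P a9@(1,2):R
t=2: a0@(3,4):P a1@(1,3):R a2@(2,3):R a3@(1,2):R a4@(2,2):P a5@(3,3):R a6@(0,0):R a7@(0,5):R a8@(2,4):P a9@(0,2):R
t=3: a0@(3,3):P a1@(0,3):R a2@(2,4):R a3@(0,2):R a4@(2,3):P a5@(3,2):R a6@(1,0):R a7@(1,5):R a8@(2,3):P a9@(4,2):R
t=4: a0@(3,2):P a1@(1,3):R a2@(2,5):R a3@(1,2):R a4@(2,4):P a5@(3,1):R a6@(1,5):R a7@(1,0):R a8@(2,4):P a9@(0,2):R

..R...
R.RR.R
....PR
.RP...
......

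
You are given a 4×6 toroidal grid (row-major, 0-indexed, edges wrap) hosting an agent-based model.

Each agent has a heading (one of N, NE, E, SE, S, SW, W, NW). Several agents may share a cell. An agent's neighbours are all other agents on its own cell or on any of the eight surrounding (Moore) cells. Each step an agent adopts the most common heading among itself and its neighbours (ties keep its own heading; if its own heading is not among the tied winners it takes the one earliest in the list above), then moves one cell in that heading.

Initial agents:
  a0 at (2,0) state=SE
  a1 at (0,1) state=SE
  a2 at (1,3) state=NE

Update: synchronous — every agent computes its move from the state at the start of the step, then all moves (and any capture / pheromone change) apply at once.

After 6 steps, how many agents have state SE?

t=1: a0@(3,1):SE a1@(1,2):SE a2@(0,4):NE
t=2: a0@(0,2):SE a1@(2,3):SE a2@(3,5):NE
t=3: a0@(1,3):SE a1@(3,4):SE a2@(2,0):NE
t=4: a0@(2,4):SE a1@(0,5):SE a2@(1,1):NE
t=5: a0@(3,5):SE a1@(1,0):SE a2@(0,2):NE
t=6: a0@(0,0):SE a1@(2,1):SE a2@(3,3):NE

2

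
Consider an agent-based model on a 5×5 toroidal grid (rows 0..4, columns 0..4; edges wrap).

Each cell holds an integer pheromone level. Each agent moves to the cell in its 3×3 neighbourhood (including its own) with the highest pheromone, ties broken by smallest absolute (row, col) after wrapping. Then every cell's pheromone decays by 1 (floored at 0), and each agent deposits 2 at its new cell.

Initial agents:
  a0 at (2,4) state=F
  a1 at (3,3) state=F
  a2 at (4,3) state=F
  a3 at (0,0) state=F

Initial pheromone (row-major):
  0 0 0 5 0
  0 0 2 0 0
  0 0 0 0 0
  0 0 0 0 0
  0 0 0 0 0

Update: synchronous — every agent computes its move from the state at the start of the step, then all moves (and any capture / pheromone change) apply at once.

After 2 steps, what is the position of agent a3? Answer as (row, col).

(0, 0)

t=1: a0@(1,0) a1@(2,2) a2@(0,3) a3@(0,0) | pheromone: 2 0 0 6 0 / 2 0 1 0 0 / 0 0 2 0 0 / 0 0 0 0 0 / 0 0 0 0 0
t=2: a0@(0,0) a1@(2,2) a2@(0,3) a3@(0,0) | pheromone: 5 0 0 7 0 / 1 0 0 0 0 / 0 0 3 0 0 / 0 0 0 0 0 / 0 0 0 0 0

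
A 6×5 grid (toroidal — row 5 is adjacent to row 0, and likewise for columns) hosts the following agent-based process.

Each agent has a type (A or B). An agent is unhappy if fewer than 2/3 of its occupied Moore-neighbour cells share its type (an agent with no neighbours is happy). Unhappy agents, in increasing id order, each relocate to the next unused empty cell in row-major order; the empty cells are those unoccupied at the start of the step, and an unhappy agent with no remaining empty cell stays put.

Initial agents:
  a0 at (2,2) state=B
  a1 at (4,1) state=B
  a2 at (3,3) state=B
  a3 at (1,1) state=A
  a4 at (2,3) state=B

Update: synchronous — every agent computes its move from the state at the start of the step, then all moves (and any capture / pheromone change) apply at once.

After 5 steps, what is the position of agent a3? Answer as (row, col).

(0, 0)

t=1: a0@(2,2):B a1@(4,1):B a2@(3,3):B a3@(0,0):A a4@(2,3):B
t=2: (unchanged — steady state)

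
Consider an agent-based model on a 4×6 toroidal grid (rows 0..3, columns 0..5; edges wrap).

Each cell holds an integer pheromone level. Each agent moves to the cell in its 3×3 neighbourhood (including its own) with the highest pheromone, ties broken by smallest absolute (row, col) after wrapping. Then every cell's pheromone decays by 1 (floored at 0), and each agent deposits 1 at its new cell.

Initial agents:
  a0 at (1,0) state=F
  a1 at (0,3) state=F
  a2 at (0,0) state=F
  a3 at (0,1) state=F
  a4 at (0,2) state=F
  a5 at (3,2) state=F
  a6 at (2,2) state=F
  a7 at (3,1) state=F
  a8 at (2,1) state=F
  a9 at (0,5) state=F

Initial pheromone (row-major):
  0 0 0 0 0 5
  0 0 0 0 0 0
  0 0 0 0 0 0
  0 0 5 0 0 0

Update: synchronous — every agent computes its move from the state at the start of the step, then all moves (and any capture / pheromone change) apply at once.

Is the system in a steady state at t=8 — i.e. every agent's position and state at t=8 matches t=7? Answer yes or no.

t=1: a0@(0,5) a1@(3,2) a2@(0,5) a3@(3,2) a4@(3,2) a5@(3,2) a6@(3,2) a7@(3,2) a8@(3,2) a9@(0,5) | pheromone: 0 0 0 0 0 7 / 0 0 0 0 0 0 / 0 0 0 0 0 0 / 0 0 11 0 0 0
t=2: a0@(0,5) a1@(3,2) a2@(0,5) a3@(3,2) a4@(3,2) a5@(3,2) a6@(3,2) a7@(3,2) a8@(3,2) a9@(0,5) | pheromone: 0 0 0 0 0 9 / 0 0 0 0 0 0 / 0 0 0 0 0 0 / 0 0 17 0 0 0
t=3: a0@(0,5) a1@(3,2) a2@(0,5) a3@(3,2) a4@(3,2) a5@(3,2) a6@(3,2) a7@(3,2) a8@(3,2) a9@(0,5) | pheromone: 0 0 0 0 0 11 / 0 0 0 0 0 0 / 0 0 0 0 0 0 / 0 0 23 0 0 0
t=4: a0@(0,5) a1@(3,2) a2@(0,5) a3@(3,2) a4@(3,2) a5@(3,2) a6@(3,2) a7@(3,2) a8@(3,2) a9@(0,5) | pheromone: 0 0 0 0 0 13 / 0 0 0 0 0 0 / 0 0 0 0 0 0 / 0 0 29 0 0 0
t=5: a0@(0,5) a1@(3,2) a2@(0,5) a3@(3,2) a4@(3,2) a5@(3,2) a6@(3,2) a7@(3,2) a8@(3,2) a9@(0,5) | pheromone: 0 0 0 0 0 15 / 0 0 0 0 0 0 / 0 0 0 0 0 0 / 0 0 35 0 0 0
t=6: a0@(0,5) a1@(3,2) a2@(0,5) a3@(3,2) a4@(3,2) a5@(3,2) a6@(3,2) a7@(3,2) a8@(3,2) a9@(0,5) | pheromone: 0 0 0 0 0 17 / 0 0 0 0 0 0 / 0 0 0 0 0 0 / 0 0 41 0 0 0
t=7: a0@(0,5) a1@(3,2) a2@(0,5) a3@(3,2) a4@(3,2) a5@(3,2) a6@(3,2) a7@(3,2) a8@(3,2) a9@(0,5) | pheromone: 0 0 0 0 0 19 / 0 0 0 0 0 0 / 0 0 0 0 0 0 / 0 0 47 0 0 0
t=8: a0@(0,5) a1@(3,2) a2@(0,5) a3@(3,2) a4@(3,2) a5@(3,2) a6@(3,2) a7@(3,2) a8@(3,2) a9@(0,5) | pheromone: 0 0 0 0 0 21 / 0 0 0 0 0 0 / 0 0 0 0 0 0 / 0 0 53 0 0 0

yes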